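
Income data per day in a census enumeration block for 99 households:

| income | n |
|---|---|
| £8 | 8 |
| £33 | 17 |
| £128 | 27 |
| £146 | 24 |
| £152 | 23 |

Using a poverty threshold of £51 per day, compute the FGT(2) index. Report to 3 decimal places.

Below the line: 8×£8, 17×£33 (q = 25 of N = 99).
Relative gaps: (51−8)/51 = 0.8431 (×8); (51−33)/51 = 0.3529 (×17).
Squared: 0.7109 (×8); 0.1246 (×17).
Sum = 7.804691; P₂ = 7.804691 / 99 = 0.079.

0.079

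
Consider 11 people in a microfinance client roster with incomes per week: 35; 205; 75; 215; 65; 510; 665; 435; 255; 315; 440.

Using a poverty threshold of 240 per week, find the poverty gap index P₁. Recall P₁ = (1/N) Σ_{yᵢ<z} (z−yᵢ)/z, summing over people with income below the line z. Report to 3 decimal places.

0.229

Poor units: 35, 65, 75, 205, 215 (q = 5 of N = 11).
Shortfall ratios: (240−35)/240 = 0.8542; (240−65)/240 = 0.7292; (240−75)/240 = 0.6875; (240−205)/240 = 0.1458; (240−215)/240 = 0.1042.
Sum of shortfalls = 2.520833; P₁ averages over all N: 2.520833 / 11 = 0.229.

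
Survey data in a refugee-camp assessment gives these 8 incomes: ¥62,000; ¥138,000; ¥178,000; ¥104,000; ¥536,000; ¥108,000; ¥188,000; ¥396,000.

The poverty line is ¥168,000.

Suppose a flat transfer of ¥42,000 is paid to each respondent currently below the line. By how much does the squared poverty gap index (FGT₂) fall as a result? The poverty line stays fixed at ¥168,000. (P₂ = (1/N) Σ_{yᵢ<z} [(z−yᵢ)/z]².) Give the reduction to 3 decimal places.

0.066

Before: below the line — ¥62,000, ¥104,000, ¥108,000, ¥138,000; squared poverty gap index (FGT₂) = 0.08783.
After the ¥42,000 transfer: below the line — ¥104,000, ¥146,000, ¥150,000; squared poverty gap index (FGT₂) = 0.02172.
Reduction = 0.08783 − 0.02172 = 0.066.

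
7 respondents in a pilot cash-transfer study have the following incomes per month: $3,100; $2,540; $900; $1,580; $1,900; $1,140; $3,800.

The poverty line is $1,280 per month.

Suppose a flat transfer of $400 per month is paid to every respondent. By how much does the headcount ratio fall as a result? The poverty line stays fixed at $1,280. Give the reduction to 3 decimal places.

Before: below the line — $900, $1,140; headcount ratio = 0.28571.
After the $400 transfer: below the line — none; headcount ratio = 0.00000.
Reduction = 0.28571 − 0.00000 = 0.286.

0.286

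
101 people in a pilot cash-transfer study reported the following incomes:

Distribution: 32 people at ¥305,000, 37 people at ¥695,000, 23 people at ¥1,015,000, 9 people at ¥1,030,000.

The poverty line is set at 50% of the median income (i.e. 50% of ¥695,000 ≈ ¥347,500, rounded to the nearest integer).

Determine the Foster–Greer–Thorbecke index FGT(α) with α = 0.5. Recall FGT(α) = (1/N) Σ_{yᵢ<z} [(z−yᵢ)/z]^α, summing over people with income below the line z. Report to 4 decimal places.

Below z: 32×¥305,000 (q = 32 of N = 101).
Normalized shortfalls: (347500−305000)/347500 = 0.1223 (×32).
Raised to α = 0.5: 0.34972 (×32).
Sum = 11.190952; FGT(0.5) = 11.190952 / 101 = 0.1108.

0.1108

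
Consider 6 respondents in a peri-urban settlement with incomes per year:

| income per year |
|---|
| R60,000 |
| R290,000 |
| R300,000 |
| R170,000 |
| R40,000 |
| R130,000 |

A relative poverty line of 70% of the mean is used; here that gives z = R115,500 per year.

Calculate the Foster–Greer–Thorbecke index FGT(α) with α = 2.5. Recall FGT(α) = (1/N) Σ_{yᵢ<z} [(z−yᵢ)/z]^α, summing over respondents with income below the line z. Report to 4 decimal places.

Below the line: R40,000, R60,000 (q = 2 of N = 6).
Gap ratios (z−y)/z: (115500−40000)/115500 = 0.6537; (115500−60000)/115500 = 0.4805.
Raised to α = 2.5: 0.34547; 0.16006.
Sum = 0.505530; FGT(2.5) = 0.505530 / 6 = 0.0843.

0.0843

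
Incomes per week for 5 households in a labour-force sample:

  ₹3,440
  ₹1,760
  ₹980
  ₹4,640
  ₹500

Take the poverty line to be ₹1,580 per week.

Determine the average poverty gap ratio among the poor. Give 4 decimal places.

Poor units: ₹500, ₹980 (q = 2 of N = 5).
Relative gaps: 0.6835, 0.3797; sum = 1.063291.
I averages over the q = 2 poor units only: 1.063291 / 2 = 0.5316.

0.5316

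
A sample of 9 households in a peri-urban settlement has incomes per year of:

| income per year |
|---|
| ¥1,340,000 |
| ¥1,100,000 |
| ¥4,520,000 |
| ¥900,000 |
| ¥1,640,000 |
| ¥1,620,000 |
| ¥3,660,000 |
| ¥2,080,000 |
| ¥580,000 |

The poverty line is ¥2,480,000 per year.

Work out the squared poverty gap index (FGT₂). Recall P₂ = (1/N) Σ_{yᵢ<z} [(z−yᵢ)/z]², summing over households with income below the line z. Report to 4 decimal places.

0.1972

Incomes under z: ¥580,000, ¥900,000, ¥1,100,000, ¥1,340,000, ¥1,620,000, ¥1,640,000, ¥2,080,000 (q = 7 of N = 9).
Gap ratios (z−y)/z: (2480000−580000)/2480000 = 0.7661; (2480000−900000)/2480000 = 0.6371; (2480000−1100000)/2480000 = 0.5565; (2480000−1340000)/2480000 = 0.4597; (2480000−1620000)/2480000 = 0.3468; (2480000−1640000)/2480000 = 0.3387; (2480000−2080000)/2480000 = 0.1613.
Squared: 0.5870; 0.4059; 0.3096; 0.2113; 0.1203; 0.1147; 0.0260.
Sum = 1.774779; P₂ = 1.774779 / 9 = 0.1972.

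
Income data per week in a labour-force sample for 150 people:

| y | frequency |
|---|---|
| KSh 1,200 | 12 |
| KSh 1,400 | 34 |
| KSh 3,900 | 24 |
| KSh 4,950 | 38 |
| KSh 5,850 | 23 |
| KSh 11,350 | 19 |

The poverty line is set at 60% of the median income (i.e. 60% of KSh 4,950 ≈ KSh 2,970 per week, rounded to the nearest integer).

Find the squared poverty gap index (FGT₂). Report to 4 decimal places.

Below the line: 12×KSh 1,200, 34×KSh 1,400 (q = 46 of N = 150).
Normalized shortfalls: (2970−1200)/2970 = 0.5960 (×12); (2970−1400)/2970 = 0.5286 (×34).
Squared: 0.3552 (×12); 0.2794 (×34).
Sum = 13.762927; P₂ = 13.762927 / 150 = 0.0918.

0.0918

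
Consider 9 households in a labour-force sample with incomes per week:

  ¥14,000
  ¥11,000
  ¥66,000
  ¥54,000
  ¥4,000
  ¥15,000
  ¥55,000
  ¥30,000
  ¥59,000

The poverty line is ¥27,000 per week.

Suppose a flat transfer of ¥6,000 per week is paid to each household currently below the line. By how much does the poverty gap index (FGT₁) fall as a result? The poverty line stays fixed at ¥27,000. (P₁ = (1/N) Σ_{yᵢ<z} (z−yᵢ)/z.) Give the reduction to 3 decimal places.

Before: below the line — ¥4,000, ¥11,000, ¥14,000, ¥15,000; poverty gap index (FGT₁) = 0.26337.
After the ¥6,000 transfer: below the line — ¥10,000, ¥17,000, ¥20,000, ¥21,000; poverty gap index (FGT₁) = 0.16461.
Reduction = 0.26337 − 0.16461 = 0.099.

0.099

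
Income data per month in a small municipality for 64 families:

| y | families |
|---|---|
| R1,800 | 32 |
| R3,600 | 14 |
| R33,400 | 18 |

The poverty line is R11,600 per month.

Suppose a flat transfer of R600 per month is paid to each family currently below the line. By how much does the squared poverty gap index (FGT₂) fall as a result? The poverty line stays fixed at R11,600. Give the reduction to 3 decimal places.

0.057

Before: below the line — 32×R1,800, 14×R3,600; squared poverty gap index (FGT₂) = 0.46091.
After the R600 transfer: below the line — 32×R2,400, 14×R4,200; squared poverty gap index (FGT₂) = 0.40353.
Reduction = 0.46091 − 0.40353 = 0.057.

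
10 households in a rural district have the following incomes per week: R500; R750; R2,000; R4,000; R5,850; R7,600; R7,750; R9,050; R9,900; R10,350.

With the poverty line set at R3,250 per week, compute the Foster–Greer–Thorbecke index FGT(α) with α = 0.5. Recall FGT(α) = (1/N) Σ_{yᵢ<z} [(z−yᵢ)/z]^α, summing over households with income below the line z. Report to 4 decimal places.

Incomes under z: R500, R750, R2,000 (q = 3 of N = 10).
Gap ratios (z−y)/z: (3250−500)/3250 = 0.8462; (3250−750)/3250 = 0.7692; (3250−2000)/3250 = 0.3846.
Raised to α = 0.5: 0.91987; 0.87706; 0.62017.
Sum = 2.417098; FGT(0.5) = 2.417098 / 10 = 0.2417.

0.2417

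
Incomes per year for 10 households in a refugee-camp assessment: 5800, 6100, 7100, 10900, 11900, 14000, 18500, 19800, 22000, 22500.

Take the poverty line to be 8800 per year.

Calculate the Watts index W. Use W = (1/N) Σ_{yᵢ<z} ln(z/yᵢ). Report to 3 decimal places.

Incomes under z: 5800, 6100, 7100 (q = 3 of N = 10).
Log gaps: ln(8800/5800) = 0.4169; ln(8800/6100) = 0.3665; ln(8800/7100) = 0.2147.
W = 0.998014 / 10 = 0.100.

0.100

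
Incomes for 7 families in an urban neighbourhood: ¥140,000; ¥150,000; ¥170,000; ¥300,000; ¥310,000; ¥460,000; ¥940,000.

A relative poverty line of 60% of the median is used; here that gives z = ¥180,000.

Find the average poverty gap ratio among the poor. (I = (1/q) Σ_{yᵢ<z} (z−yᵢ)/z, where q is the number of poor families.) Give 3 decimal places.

0.148

Incomes under z: ¥140,000, ¥150,000, ¥170,000 (q = 3 of N = 7).
Relative gaps: 0.2222, 0.1667, 0.0556; sum = 0.444444.
The income-gap ratio divides by q (the poor only): 0.444444 / 3 = 0.148.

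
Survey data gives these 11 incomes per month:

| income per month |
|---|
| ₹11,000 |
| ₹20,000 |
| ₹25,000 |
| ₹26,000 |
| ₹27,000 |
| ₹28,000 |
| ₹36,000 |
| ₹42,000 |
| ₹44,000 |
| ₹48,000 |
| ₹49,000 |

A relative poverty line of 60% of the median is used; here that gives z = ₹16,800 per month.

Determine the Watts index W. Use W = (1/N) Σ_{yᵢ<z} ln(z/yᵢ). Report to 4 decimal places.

Incomes under z: ₹11,000 (q = 1 of N = 11).
Log gaps: ln(16800/11000) = 0.4235.
W = 0.423484 / 11 = 0.0385.

0.0385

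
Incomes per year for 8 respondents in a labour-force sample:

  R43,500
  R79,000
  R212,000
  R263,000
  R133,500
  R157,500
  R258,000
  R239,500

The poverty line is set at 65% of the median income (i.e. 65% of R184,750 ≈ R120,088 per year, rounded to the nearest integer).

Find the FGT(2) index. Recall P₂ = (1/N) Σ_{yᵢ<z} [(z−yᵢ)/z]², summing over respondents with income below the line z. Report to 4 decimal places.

0.0655

Poor units: R43,500, R79,000 (q = 2 of N = 8).
Shortfall ratios: (120088−43500)/120088 = 0.6378; (120088−79000)/120088 = 0.3421.
Squared: 0.4067; 0.1171.
Sum = 0.523811; P₂ = 0.523811 / 8 = 0.0655.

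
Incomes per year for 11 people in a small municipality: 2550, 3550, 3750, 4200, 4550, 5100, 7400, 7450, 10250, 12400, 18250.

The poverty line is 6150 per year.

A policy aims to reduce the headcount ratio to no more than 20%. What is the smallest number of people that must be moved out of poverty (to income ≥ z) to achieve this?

4

Currently q = 6 of N = 11 are below the line (H = 0.545).
A headcount ratio of at most 20% allows at most ⌊0.20 × 11⌋ = 2 poor people.
So at least 6 − 2 = 4 must be lifted.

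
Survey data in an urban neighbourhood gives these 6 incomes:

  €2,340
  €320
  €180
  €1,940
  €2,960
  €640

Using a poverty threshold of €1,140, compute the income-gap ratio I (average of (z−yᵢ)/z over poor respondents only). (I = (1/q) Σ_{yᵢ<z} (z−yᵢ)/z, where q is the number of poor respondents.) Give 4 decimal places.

0.6667

Incomes under z: €180, €320, €640 (q = 3 of N = 6).
Shortfall ratios (z−y)/z: 0.8421, 0.7193, 0.4386; sum = 2.000000.
I averages over the q = 3 poor units only: 2.000000 / 3 = 0.6667.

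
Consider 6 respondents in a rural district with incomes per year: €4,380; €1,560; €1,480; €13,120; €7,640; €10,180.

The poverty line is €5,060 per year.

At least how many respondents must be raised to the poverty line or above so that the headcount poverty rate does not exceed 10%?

3

3 of the 6 respondents are poor, so H = 3/6 = 0.500.
A headcount ratio of at most 10% allows at most ⌊0.10 × 6⌋ = 0 poor respondents.
So at least 3 − 0 = 3 must be lifted.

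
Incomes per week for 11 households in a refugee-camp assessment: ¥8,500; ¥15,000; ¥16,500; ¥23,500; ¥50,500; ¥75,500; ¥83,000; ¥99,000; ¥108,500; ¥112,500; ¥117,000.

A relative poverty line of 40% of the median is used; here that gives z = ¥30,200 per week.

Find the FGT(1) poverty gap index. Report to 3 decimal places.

Below z: ¥8,500, ¥15,000, ¥16,500, ¥23,500 (q = 4 of N = 11).
Gap ratios (z−y)/z: (30200−8500)/30200 = 0.7185; (30200−15000)/30200 = 0.5033; (30200−16500)/30200 = 0.4536; (30200−23500)/30200 = 0.2219.
Sum of shortfalls = 1.897351; P₁ averages over all N: 1.897351 / 11 = 0.172.

0.172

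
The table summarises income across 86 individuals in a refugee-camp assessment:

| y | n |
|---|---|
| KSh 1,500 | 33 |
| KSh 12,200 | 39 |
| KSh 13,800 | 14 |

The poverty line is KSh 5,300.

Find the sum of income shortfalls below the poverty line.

KSh 125,400

Below the line: 33×KSh 1,500 (q = 33 of N = 86).
Individual gaps: 33×(5300−1500) = 125400.
Aggregate gap = KSh 125,400.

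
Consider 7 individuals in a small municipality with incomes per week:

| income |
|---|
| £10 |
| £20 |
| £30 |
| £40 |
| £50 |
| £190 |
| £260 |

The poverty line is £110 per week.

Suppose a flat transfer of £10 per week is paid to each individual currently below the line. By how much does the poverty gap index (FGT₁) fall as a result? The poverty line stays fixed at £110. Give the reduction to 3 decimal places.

0.065

Before: below the line — £10, £20, £30, £40, £50; poverty gap index (FGT₁) = 0.51948.
After the £10 transfer: below the line — £20, £30, £40, £50, £60; poverty gap index (FGT₁) = 0.45455.
Reduction = 0.51948 − 0.45455 = 0.065.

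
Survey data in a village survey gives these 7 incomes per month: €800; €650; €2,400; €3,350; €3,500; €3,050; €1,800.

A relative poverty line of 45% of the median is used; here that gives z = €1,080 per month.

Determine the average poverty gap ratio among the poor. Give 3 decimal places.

Incomes under z: €650, €800 (q = 2 of N = 7).
Shortfall ratios (z−y)/z: 0.3981, 0.2593; sum = 0.657407.
I averages over the q = 2 poor units only: 0.657407 / 2 = 0.329.

0.329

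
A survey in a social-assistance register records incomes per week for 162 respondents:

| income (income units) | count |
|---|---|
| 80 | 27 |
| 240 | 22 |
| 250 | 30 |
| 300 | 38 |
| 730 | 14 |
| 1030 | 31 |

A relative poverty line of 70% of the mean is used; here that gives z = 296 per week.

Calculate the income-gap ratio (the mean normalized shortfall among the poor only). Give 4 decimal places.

0.3611

Incomes under z: 27×80, 22×240, 30×250 (q = 79 of N = 162).
Shortfall ratios (z−y)/z: 0.7297 (×27), 0.1892 (×22), 0.1554 (×30); sum = 28.527027.
I averages over the q = 79 poor units only: 28.527027 / 79 = 0.3611.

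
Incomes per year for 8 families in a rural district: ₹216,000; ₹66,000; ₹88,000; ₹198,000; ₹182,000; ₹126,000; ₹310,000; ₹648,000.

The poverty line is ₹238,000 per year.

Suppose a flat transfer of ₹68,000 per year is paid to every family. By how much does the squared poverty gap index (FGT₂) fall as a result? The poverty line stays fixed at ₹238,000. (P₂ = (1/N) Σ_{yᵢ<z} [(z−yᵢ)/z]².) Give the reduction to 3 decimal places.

Before: below the line — ₹66,000, ₹88,000, ₹126,000, ₹182,000, ₹198,000, ₹216,000; squared poverty gap index (FGT₂) = 0.15414.
After the ₹68,000 transfer: below the line — ₹134,000, ₹156,000, ₹194,000; squared poverty gap index (FGT₂) = 0.04298.
Reduction = 0.15414 − 0.04298 = 0.111.

0.111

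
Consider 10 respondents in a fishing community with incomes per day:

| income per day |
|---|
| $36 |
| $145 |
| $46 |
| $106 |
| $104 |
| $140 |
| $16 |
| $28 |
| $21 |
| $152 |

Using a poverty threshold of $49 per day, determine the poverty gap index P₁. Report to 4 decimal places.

Below z: $16, $21, $28, $36, $46 (q = 5 of N = 10).
Shortfall ratios: (49−16)/49 = 0.6735; (49−21)/49 = 0.5714; (49−28)/49 = 0.4286; (49−36)/49 = 0.2653; (49−46)/49 = 0.0612.
Σ = 2.000000. Dividing by the full population N = 10 gives P₁ = 0.2000.

0.2000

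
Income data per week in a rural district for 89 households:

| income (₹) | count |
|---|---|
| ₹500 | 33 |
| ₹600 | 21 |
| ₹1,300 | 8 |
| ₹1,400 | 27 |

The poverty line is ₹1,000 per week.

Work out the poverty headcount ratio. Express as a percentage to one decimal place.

60.7%

54 of the 89 households have income below ₹1,000.
H = 54/89 = 60.7%.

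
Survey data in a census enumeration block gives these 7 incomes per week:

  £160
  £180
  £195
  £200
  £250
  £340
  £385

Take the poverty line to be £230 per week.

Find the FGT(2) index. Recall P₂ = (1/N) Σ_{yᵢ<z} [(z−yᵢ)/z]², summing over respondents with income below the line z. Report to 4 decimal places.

Below z: £160, £180, £195, £200 (q = 4 of N = 7).
Shortfall ratios: (230−160)/230 = 0.3043; (230−180)/230 = 0.2174; (230−195)/230 = 0.1522; (230−200)/230 = 0.1304.
Squared: 0.0926; 0.0473; 0.0232; 0.0170.
Sum = 0.180057; P₂ = 0.180057 / 7 = 0.0257.

0.0257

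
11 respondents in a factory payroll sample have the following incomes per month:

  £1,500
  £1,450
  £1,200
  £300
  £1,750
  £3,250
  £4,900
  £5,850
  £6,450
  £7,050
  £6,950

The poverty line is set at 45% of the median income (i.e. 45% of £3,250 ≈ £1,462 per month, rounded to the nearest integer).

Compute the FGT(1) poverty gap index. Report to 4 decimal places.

Below z: £300, £1,200, £1,450 (q = 3 of N = 11).
Gap ratios (z−y)/z: (1462−300)/1462 = 0.7948; (1462−1200)/1462 = 0.1792; (1462−1450)/1462 = 0.0082.
Σ = 0.982216. Dividing by the full population N = 11 gives P₁ = 0.0893.

0.0893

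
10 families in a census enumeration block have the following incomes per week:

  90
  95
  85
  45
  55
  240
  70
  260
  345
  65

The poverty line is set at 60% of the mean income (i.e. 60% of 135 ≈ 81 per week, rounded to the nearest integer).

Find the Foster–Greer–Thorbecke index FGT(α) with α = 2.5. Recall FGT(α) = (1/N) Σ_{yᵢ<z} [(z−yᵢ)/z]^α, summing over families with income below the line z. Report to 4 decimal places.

0.0214

Below z: 45, 55, 65, 70 (q = 4 of N = 10).
Normalized shortfalls: (81−45)/81 = 0.4444; (81−55)/81 = 0.3210; (81−65)/81 = 0.1975; (81−70)/81 = 0.1358.
Raised to α = 2.5: 0.13169; 0.05837; 0.01734; 0.00680.
Sum = 0.214199; FGT(2.5) = 0.214199 / 10 = 0.0214.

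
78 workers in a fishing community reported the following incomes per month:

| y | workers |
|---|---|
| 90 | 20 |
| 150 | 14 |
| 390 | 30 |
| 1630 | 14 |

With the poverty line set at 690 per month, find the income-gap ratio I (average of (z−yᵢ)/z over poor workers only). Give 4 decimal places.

0.6467

Poor units: 20×90, 14×150, 30×390 (q = 64 of N = 78).
Relative gaps: 0.8696 (×20), 0.7826 (×14), 0.4348 (×30); sum = 41.391304.
The income-gap ratio divides by q (the poor only): 41.391304 / 64 = 0.6467.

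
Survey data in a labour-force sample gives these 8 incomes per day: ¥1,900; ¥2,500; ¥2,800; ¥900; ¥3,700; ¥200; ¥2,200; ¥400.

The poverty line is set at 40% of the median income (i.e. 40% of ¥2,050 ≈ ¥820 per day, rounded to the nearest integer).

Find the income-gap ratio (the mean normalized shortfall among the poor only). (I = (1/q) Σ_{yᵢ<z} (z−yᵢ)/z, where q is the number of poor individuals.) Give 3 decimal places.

Incomes under z: ¥200, ¥400 (q = 2 of N = 8).
Shortfall ratios (z−y)/z: 0.7561, 0.5122; sum = 1.268293.
The income-gap ratio divides by q (the poor only): 1.268293 / 2 = 0.634.

0.634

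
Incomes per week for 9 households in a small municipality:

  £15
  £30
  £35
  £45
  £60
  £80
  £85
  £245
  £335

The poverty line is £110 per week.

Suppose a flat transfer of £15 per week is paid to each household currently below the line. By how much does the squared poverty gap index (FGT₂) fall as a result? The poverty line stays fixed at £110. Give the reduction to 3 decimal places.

0.101

Before: below the line — £15, £30, £35, £45, £60, £80, £85; squared poverty gap index (FGT₂) = 0.26905.
After the £15 transfer: below the line — £30, £45, £50, £60, £75, £95, £100; squared poverty gap index (FGT₂) = 0.16781.
Reduction = 0.26905 − 0.16781 = 0.101.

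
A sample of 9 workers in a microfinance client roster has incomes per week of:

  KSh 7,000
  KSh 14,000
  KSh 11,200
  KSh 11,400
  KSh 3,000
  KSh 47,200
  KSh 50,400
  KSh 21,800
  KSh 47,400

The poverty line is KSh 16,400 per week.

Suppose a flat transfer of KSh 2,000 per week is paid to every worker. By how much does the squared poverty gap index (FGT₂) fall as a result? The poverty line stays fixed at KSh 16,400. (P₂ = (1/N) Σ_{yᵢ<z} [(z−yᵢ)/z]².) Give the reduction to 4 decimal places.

0.0502

Before: below the line — KSh 3,000, KSh 7,000, KSh 11,200, KSh 11,400, KSh 14,000; squared poverty gap index (FGT₂) = 0.134559.
After the KSh 2,000 transfer: below the line — KSh 5,000, KSh 9,000, KSh 13,200, KSh 13,400, KSh 16,000; squared poverty gap index (FGT₂) = 0.084325.
Reduction = 0.134559 − 0.084325 = 0.0502.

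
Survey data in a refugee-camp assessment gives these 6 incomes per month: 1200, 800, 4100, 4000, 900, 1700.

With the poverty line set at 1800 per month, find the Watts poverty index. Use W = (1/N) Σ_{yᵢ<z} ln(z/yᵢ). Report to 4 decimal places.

0.3278

Poor units: 800, 900, 1200, 1700 (q = 4 of N = 6).
Log gaps: ln(1800/800) = 0.8109; ln(1800/900) = 0.6931; ln(1800/1200) = 0.4055; ln(1800/1700) = 0.0572.
W = 1.966701 / 6 = 0.3278.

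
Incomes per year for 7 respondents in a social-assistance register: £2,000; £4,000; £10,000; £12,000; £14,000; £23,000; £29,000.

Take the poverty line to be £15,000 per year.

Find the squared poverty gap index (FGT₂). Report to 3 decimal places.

Poor units: £2,000, £4,000, £10,000, £12,000, £14,000 (q = 5 of N = 7).
Gap ratios (z−y)/z: (15000−2000)/15000 = 0.8667; (15000−4000)/15000 = 0.7333; (15000−10000)/15000 = 0.3333; (15000−12000)/15000 = 0.2000; (15000−14000)/15000 = 0.0667.
Squared: 0.7511; 0.5378; 0.1111; 0.0400; 0.0044.
Sum = 1.444444; P₂ = 1.444444 / 7 = 0.206.

0.206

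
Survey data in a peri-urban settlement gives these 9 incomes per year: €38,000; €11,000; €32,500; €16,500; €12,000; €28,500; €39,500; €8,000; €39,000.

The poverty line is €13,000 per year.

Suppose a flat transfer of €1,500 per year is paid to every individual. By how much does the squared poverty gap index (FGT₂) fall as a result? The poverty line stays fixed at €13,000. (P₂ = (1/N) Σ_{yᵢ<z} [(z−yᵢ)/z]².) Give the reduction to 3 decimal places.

0.012

Before: below the line — €8,000, €11,000, €12,000; squared poverty gap index (FGT₂) = 0.01972.
After the €1,500 transfer: below the line — €9,500, €12,500; squared poverty gap index (FGT₂) = 0.00822.
Reduction = 0.01972 − 0.00822 = 0.012.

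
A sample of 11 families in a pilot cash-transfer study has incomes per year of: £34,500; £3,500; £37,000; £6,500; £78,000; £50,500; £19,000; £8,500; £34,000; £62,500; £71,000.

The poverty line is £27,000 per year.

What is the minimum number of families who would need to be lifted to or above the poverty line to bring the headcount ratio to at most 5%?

Currently q = 4 of N = 11 are below the line (H = 0.364).
A headcount ratio of at most 5% allows at most ⌊0.05 × 11⌋ = 0 poor families.
So at least 4 − 0 = 4 must be lifted.

4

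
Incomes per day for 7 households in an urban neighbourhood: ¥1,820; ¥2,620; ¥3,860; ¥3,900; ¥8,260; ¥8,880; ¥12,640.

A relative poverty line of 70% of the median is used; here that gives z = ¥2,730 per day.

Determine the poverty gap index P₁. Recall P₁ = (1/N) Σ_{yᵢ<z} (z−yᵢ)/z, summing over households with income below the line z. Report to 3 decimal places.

Below z: ¥1,820, ¥2,620 (q = 2 of N = 7).
Relative gaps: (2730−1820)/2730 = 0.3333; (2730−2620)/2730 = 0.0403.
Sum of shortfalls = 0.373626; P₁ averages over all N: 0.373626 / 7 = 0.053.

0.053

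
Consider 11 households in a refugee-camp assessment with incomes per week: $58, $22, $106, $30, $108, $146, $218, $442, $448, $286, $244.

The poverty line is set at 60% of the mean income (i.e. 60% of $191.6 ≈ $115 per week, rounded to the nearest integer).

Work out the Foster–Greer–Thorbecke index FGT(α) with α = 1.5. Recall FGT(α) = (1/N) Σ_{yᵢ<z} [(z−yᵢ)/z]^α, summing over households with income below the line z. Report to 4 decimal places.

Incomes under z: $22, $30, $58, $106, $108 (q = 5 of N = 11).
Shortfall ratios: (115−22)/115 = 0.8087; (115−30)/115 = 0.7391; (115−58)/115 = 0.4957; (115−106)/115 = 0.0783; (115−108)/115 = 0.0609.
Raised to α = 1.5: 0.72724; 0.63545; 0.34895; 0.02189; 0.01502.
Sum = 1.748553; FGT(1.5) = 1.748553 / 11 = 0.1590.

0.1590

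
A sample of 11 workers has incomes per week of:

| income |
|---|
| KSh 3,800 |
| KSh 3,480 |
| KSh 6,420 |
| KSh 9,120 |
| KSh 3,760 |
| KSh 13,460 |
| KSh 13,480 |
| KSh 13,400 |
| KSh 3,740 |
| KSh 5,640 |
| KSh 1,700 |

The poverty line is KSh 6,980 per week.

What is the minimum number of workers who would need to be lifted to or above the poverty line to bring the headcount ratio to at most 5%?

Currently q = 7 of N = 11 are below the line (H = 0.636).
A headcount ratio of at most 5% allows at most ⌊0.05 × 11⌋ = 0 poor workers.
So at least 7 − 0 = 7 must be lifted.

7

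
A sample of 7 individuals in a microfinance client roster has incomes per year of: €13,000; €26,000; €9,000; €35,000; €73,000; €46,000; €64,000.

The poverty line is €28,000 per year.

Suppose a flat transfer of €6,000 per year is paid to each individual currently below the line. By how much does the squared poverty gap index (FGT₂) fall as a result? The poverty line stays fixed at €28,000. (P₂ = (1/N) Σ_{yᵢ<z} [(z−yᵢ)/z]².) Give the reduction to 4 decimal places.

0.0620

Before: below the line — €9,000, €13,000, €26,000; squared poverty gap index (FGT₂) = 0.107507.
After the €6,000 transfer: below the line — €15,000, €19,000; squared poverty gap index (FGT₂) = 0.045554.
Reduction = 0.107507 − 0.045554 = 0.0620.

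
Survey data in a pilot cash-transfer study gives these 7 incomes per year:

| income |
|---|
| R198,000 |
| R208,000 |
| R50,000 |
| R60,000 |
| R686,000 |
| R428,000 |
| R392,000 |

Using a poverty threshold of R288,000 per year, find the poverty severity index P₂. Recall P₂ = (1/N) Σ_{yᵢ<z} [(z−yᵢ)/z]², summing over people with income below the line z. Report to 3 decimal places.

Incomes under z: R50,000, R60,000, R198,000, R208,000 (q = 4 of N = 7).
Shortfall ratios: (288000−50000)/288000 = 0.8264; (288000−60000)/288000 = 0.7917; (288000−198000)/288000 = 0.3125; (288000−208000)/288000 = 0.2778.
Squared: 0.6829; 0.6267; 0.0977; 0.0772.
Sum = 1.484471; P₂ = 1.484471 / 7 = 0.212.

0.212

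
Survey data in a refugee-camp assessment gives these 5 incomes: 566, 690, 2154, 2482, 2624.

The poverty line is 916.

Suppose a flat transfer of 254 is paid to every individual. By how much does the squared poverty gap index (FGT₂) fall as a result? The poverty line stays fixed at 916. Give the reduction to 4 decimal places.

Before: below the line — 566, 690; squared poverty gap index (FGT₂) = 0.041374.
After the 254 transfer: below the line — 820; squared poverty gap index (FGT₂) = 0.002197.
Reduction = 0.041374 − 0.002197 = 0.0392.

0.0392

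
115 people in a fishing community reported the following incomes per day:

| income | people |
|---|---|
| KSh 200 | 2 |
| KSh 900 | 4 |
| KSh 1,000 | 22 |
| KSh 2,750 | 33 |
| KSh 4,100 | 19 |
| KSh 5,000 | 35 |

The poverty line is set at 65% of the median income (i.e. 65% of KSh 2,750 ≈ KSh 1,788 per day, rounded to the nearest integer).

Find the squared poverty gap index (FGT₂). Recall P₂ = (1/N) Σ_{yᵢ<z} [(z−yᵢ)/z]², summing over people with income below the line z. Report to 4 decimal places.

0.0595

Incomes under z: 2×KSh 200, 4×KSh 900, 22×KSh 1,000 (q = 28 of N = 115).
Normalized shortfalls: (1788−200)/1788 = 0.8881 (×2); (1788−900)/1788 = 0.4966 (×4); (1788−1000)/1788 = 0.4407 (×22).
Squared: 0.7888 (×2); 0.2467 (×4); 0.1942 (×22).
Sum = 6.837290; P₂ = 6.837290 / 115 = 0.0595.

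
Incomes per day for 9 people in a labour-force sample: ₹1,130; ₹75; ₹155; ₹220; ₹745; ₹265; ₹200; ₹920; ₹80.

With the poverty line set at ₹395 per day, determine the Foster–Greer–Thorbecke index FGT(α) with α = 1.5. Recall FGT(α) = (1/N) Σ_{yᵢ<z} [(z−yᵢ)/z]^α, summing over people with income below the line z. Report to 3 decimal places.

Incomes under z: ₹75, ₹80, ₹155, ₹200, ₹220, ₹265 (q = 6 of N = 9).
Gap ratios (z−y)/z: (395−75)/395 = 0.8101; (395−80)/395 = 0.7975; (395−155)/395 = 0.6076; (395−200)/395 = 0.4937; (395−220)/395 = 0.4430; (395−265)/395 = 0.3291.
Raised to α = 1.5: 0.72917; 0.71215; 0.47361; 0.34686; 0.29489; 0.18881.
Sum = 2.745489; FGT(1.5) = 2.745489 / 9 = 0.305.

0.305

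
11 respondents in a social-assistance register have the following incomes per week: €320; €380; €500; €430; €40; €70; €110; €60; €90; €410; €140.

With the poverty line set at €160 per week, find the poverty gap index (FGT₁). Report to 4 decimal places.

Below the line: €40, €60, €70, €90, €110, €140 (q = 6 of N = 11).
Relative gaps: (160−40)/160 = 0.7500; (160−60)/160 = 0.6250; (160−70)/160 = 0.5625; (160−90)/160 = 0.4375; (160−110)/160 = 0.3125; (160−140)/160 = 0.1250.
Sum of shortfalls = 2.812500; P₁ averages over all N: 2.812500 / 11 = 0.2557.

0.2557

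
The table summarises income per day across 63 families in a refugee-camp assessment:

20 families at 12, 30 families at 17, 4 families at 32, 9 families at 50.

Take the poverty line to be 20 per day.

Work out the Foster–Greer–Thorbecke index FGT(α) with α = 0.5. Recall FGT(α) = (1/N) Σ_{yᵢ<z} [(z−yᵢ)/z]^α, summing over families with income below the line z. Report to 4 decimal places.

Poor units: 20×12, 30×17 (q = 50 of N = 63).
Gap ratios (z−y)/z: (20−12)/20 = 0.4000 (×20); (20−17)/20 = 0.1500 (×30).
Raised to α = 0.5: 0.63246 (×20); 0.38730 (×30).
Sum = 24.268061; FGT(0.5) = 24.268061 / 63 = 0.3852.

0.3852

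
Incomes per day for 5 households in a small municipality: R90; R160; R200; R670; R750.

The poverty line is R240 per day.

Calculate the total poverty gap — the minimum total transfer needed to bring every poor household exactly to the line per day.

Below the line: R90, R160, R200 (q = 3 of N = 5).
Individual gaps: 240−90 = 150; 240−160 = 80; 240−200 = 40.
Aggregate gap = R270.

R270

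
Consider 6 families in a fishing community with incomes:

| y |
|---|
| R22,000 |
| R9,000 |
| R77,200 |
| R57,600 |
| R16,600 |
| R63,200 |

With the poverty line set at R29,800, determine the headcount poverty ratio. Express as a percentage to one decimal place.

50.0%

3 of the 6 families have income below R29,800.
H = 3/6 = 50.0%.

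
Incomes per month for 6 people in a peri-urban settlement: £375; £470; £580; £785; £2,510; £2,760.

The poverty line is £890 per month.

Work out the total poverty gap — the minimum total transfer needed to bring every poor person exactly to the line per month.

£1,350

Incomes under z: £375, £470, £580, £785 (q = 4 of N = 6).
Individual gaps: 890−375 = 515; 890−470 = 420; 890−580 = 310; 890−785 = 105.
Aggregate gap = £1,350.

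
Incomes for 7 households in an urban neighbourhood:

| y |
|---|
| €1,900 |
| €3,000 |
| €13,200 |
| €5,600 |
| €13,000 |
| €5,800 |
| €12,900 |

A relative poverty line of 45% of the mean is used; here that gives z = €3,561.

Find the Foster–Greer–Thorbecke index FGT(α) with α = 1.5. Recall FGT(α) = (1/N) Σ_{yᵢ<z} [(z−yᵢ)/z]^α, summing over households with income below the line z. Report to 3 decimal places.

Incomes under z: €1,900, €3,000 (q = 2 of N = 7).
Shortfall ratios: (3561−1900)/3561 = 0.4664; (3561−3000)/3561 = 0.1575.
Raised to α = 1.5: 0.31856; 0.06253.
Sum = 0.381094; FGT(1.5) = 0.381094 / 7 = 0.054.

0.054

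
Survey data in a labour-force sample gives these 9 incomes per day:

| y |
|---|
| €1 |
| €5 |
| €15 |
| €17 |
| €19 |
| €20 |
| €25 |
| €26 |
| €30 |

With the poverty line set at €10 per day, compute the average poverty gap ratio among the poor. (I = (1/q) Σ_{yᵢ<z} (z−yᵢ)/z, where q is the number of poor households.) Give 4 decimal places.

Below the line: €1, €5 (q = 2 of N = 9).
Shortfall ratios (z−y)/z: 0.9000, 0.5000; sum = 1.400000.
I averages over the q = 2 poor units only: 1.400000 / 2 = 0.7000.

0.7000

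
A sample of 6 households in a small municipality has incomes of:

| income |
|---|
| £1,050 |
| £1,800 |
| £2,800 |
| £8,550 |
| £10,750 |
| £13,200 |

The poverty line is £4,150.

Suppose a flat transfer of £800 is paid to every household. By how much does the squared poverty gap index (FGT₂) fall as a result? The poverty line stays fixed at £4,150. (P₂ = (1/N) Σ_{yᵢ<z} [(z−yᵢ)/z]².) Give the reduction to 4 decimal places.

Before: below the line — £1,050, £1,800, £2,800; squared poverty gap index (FGT₂) = 0.164078.
After the £800 transfer: below the line — £1,850, £2,600, £3,600; squared poverty gap index (FGT₂) = 0.077370.
Reduction = 0.164078 − 0.077370 = 0.0867.

0.0867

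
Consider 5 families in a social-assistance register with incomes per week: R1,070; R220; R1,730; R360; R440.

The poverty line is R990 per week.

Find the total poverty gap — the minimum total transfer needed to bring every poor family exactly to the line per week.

Below the line: R220, R360, R440 (q = 3 of N = 5).
Individual gaps: 990−220 = 770; 990−360 = 630; 990−440 = 550.
Aggregate gap = R1,950.

R1,950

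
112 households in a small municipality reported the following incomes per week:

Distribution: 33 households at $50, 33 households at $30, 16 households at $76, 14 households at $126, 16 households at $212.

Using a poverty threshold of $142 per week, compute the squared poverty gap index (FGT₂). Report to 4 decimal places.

Below z: 33×$30, 33×$50, 16×$76, 14×$126 (q = 96 of N = 112).
Relative gaps: (142−30)/142 = 0.7887 (×33); (142−50)/142 = 0.6479 (×33); (142−76)/142 = 0.4648 (×16); (142−126)/142 = 0.1127 (×14).
Squared: 0.6221 (×33); 0.4198 (×33); 0.2160 (×16); 0.0127 (×14).
Sum = 38.015473; P₂ = 38.015473 / 112 = 0.3394.

0.3394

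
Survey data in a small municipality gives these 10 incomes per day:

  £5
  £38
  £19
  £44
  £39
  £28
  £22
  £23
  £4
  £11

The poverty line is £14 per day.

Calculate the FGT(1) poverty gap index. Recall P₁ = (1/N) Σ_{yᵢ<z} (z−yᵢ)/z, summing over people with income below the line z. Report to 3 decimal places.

Below z: £4, £5, £11 (q = 3 of N = 10).
Gap ratios (z−y)/z: (14−4)/14 = 0.7143; (14−5)/14 = 0.6429; (14−11)/14 = 0.2143.
Sum of shortfalls = 1.571429; P₁ averages over all N: 1.571429 / 10 = 0.157.

0.157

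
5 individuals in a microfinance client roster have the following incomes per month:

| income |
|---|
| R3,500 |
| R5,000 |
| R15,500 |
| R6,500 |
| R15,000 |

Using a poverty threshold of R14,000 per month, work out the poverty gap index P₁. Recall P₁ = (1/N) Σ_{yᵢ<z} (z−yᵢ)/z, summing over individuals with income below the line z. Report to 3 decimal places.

0.386

Below z: R3,500, R5,000, R6,500 (q = 3 of N = 5).
Normalized shortfalls: (14000−3500)/14000 = 0.7500; (14000−5000)/14000 = 0.6429; (14000−6500)/14000 = 0.5357.
Sum of shortfalls = 1.928571; P₁ averages over all N: 1.928571 / 5 = 0.386.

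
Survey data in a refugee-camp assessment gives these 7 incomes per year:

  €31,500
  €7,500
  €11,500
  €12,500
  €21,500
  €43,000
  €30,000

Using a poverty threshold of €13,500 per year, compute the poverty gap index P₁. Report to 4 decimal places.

Incomes under z: €7,500, €11,500, €12,500 (q = 3 of N = 7).
Shortfall ratios: (13500−7500)/13500 = 0.4444; (13500−11500)/13500 = 0.1481; (13500−12500)/13500 = 0.0741.
Σ = 0.666667. Dividing by the full population N = 7 gives P₁ = 0.0952.

0.0952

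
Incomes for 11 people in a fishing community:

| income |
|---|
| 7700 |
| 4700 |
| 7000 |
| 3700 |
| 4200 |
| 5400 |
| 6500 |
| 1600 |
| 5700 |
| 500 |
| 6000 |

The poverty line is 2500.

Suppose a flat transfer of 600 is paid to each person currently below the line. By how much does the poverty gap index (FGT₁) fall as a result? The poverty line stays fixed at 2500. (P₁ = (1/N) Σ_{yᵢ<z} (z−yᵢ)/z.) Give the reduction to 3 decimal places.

0.044

Before: below the line — 500, 1600; poverty gap index (FGT₁) = 0.10545.
After the 600 transfer: below the line — 1100, 2200; poverty gap index (FGT₁) = 0.06182.
Reduction = 0.10545 − 0.06182 = 0.044.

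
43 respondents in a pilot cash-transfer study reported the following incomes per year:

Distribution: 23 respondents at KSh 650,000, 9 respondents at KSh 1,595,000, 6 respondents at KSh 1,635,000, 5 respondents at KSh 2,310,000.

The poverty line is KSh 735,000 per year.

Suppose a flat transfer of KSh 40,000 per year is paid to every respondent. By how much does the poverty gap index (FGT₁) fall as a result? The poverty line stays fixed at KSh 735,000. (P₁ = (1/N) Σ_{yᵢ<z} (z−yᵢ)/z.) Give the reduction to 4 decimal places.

0.0291

Before: below the line — 23×KSh 650,000; poverty gap index (FGT₁) = 0.061857.
After the KSh 40,000 transfer: below the line — 23×KSh 690,000; poverty gap index (FGT₁) = 0.032748.
Reduction = 0.061857 − 0.032748 = 0.0291.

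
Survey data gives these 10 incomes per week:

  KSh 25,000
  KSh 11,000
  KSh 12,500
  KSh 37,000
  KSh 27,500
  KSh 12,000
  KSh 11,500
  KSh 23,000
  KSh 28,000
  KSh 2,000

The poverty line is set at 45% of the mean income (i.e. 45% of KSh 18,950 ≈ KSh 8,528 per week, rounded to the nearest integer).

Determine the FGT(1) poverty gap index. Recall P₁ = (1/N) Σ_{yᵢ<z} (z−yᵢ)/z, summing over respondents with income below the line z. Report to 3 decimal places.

0.077

Below z: KSh 2,000 (q = 1 of N = 10).
Gap ratios (z−y)/z: (8528−2000)/8528 = 0.7655.
Σ = 0.765478. Dividing by the full population N = 10 gives P₁ = 0.077.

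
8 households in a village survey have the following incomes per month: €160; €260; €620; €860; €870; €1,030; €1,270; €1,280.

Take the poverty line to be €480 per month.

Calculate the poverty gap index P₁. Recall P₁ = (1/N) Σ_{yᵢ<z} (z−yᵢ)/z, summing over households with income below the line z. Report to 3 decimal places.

Incomes under z: €160, €260 (q = 2 of N = 8).
Gap ratios (z−y)/z: (480−160)/480 = 0.6667; (480−260)/480 = 0.4583.
Σ = 1.125000. Dividing by the full population N = 8 gives P₁ = 0.141.

0.141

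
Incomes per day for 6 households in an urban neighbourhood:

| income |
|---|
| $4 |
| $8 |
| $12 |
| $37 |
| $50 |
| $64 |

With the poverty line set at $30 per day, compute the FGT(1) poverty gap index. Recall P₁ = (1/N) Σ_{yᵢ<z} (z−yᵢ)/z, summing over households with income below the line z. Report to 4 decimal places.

Below the line: $4, $8, $12 (q = 3 of N = 6).
Shortfall ratios: (30−4)/30 = 0.8667; (30−8)/30 = 0.7333; (30−12)/30 = 0.6000.
Sum of shortfalls = 2.200000; P₁ averages over all N: 2.200000 / 6 = 0.3667.

0.3667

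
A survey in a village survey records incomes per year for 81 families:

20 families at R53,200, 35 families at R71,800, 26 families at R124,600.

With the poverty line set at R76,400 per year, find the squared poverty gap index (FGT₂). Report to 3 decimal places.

0.024

Below z: 20×R53,200, 35×R71,800 (q = 55 of N = 81).
Normalized shortfalls: (76400−53200)/76400 = 0.3037 (×20); (76400−71800)/76400 = 0.0602 (×35).
Squared: 0.0922 (×20); 0.0036 (×35).
Sum = 1.971129; P₂ = 1.971129 / 81 = 0.024.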